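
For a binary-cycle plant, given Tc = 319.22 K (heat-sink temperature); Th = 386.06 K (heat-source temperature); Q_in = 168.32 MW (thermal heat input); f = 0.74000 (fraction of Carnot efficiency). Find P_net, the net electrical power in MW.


Step 1: eta = (1 - Tc/Th)*f = (1 - 319.22/386.06)*0.74 = 0.1281189
Step 2: P_net = eta * Q_in = 0.1281189 * 168.32 = 21.565 MW
P_net = 21.565 MW


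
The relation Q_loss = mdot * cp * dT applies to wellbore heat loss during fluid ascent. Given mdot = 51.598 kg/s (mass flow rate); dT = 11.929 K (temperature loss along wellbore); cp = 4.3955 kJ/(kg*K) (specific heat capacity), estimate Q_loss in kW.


Q_loss = mdot * cp * dT
Q_loss = 51.598 * 4.3955 * 11.929
Q_loss = 2705.5 kW


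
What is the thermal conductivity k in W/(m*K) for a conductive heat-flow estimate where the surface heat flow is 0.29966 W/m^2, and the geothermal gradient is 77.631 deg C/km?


k = q * 1000 / grad
k = 0.29966 * 1000 / 77.631
k = 3.8601 W/(m*K)


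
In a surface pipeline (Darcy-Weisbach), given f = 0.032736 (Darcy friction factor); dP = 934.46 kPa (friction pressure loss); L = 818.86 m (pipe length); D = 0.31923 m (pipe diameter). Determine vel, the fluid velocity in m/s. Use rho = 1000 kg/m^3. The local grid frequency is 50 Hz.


vel = sqrt(dP*1000*2*D / (f*L*rho))
vel = sqrt(934.46*1000*2*0.31923 / (0.032736*818.86*1000))
vel = 4.7177 m/s


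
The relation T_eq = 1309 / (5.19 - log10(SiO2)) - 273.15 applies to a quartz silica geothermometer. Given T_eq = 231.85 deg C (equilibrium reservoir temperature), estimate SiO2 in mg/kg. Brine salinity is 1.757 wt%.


SiO2 = 10^(5.19 - 1309/(T_eq + 273.15))
SiO2 = 10^(5.19 - 1309/(231.85 + 273.15))
SiO2 = 396.21 mg/kg


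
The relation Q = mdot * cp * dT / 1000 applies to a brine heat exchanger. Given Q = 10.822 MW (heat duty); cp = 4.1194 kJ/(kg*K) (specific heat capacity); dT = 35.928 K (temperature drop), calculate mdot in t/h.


mdot = Q * 1000 / (cp * dT)
mdot = 10.822 * 1000 / (4.1194 * 35.928)
mdot = 73.12073 kg/s
Convert: 73.12073 kg/s * 3.6 = 263.23 t/h
mdot = 263.23 t/h


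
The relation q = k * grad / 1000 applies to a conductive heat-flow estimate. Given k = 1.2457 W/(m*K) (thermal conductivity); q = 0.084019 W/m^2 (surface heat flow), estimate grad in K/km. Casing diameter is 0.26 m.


grad = q * 1000 / k
grad = 0.084019 * 1000 / 1.2457
grad = 67.44722 deg C/km
Convert: 67.44722 deg C/km * 1.0 = 67.447 K/km
grad = 67.447 K/km


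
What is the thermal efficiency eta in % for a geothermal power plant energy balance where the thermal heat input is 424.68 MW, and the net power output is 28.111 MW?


eta = W_net / Q_in * 100
eta = 28.111 / 424.68 * 100
eta = 6.6193 %


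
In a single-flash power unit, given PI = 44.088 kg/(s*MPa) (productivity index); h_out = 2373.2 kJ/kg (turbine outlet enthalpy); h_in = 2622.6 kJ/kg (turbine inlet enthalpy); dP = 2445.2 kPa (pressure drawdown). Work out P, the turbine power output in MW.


Step 1: mdot = PI * dP / 1000 = 44.088 * 2445.2 / 1000 = 107.8040 kg/s
Step 2: P = mdot*(h_in - h_out)/1000 = 107.8040*(2622.6 - 2373.2)/1000 = 26.886 MW
P = 26.886 MW


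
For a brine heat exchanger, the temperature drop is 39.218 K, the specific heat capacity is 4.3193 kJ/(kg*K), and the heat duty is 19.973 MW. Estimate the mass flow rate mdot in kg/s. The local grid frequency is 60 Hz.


mdot = Q * 1000 / (cp * dT)
mdot = 19.973 * 1000 / (4.3193 * 39.218)
mdot = 117.91 kg/s


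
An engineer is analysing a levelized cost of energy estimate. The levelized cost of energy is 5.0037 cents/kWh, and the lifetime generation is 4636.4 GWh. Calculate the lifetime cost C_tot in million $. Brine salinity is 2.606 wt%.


C_tot = LCOE / 100 * E_tot
C_tot = 5.0037 / 100 * 4636.4
C_tot = 231.99 million $


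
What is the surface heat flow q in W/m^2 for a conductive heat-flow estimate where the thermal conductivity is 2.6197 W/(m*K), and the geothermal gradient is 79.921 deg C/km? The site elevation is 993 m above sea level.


q = k * grad / 1000
q = 2.6197 * 79.921 / 1000
q = 0.20937 W/m^2


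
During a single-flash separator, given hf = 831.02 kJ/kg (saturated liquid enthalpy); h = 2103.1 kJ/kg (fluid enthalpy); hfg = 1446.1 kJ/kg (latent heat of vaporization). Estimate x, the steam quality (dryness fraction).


x = (h - hf) / hfg
x = (2103.1 - 831.02) / 1446.1
x = 0.87966


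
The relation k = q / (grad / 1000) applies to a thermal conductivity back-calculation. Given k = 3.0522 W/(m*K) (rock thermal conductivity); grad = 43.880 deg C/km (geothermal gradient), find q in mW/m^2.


q = k * grad / 1000
q = 3.0522 * 43.880 / 1000
q = 0.1339305 W/m^2
Convert: 0.1339305 W/m^2 * 1000.0 = 133.93 mW/m^2
q = 133.93 mW/m^2


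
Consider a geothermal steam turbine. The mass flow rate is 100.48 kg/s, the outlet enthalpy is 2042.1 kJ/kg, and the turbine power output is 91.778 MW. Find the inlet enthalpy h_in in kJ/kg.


h_in = h_out + P * 1000 / mdot
h_in = 2042.1 + 91.778 * 1000 / 100.48
h_in = 2955.5 kJ/kg


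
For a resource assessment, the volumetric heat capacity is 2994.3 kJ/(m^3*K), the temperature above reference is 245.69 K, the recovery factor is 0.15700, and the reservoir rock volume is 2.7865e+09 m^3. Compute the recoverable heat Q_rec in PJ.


Step 1: Q_s = Vr*rhoc*dT/1e12 = 2.7865e+09*2994.3*245.69/1e12 = 2049.943 PJ
Step 2: Q_rec = Q_s * RF = 2049.943 * 0.157 = 321.84 PJ
Q_rec = 321.84 PJ


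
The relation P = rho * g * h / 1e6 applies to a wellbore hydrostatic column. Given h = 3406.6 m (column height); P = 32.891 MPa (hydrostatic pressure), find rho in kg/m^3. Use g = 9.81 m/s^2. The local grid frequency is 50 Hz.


rho = P * 1e6 / (g * h)
rho = 32.891 * 1e6 / (9.81 * 3406.6)
rho = 984.21 kg/m^3


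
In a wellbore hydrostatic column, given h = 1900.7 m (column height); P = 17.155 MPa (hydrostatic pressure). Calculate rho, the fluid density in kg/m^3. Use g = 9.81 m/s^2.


rho = P * 1e6 / (g * h)
rho = 17.155 * 1e6 / (9.81 * 1900.7)
rho = 920.04 kg/m^3


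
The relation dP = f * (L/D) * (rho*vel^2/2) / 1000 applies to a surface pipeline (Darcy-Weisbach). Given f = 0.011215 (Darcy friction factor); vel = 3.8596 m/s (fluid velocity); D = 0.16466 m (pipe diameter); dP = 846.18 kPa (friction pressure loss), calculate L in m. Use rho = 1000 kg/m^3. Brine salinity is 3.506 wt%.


L = dP*1000*D / (f*rho*vel^2/2)
L = 846.18*1000*0.16466 / (0.011215*1000*3.8596^2/2)
L = 1668.0 m


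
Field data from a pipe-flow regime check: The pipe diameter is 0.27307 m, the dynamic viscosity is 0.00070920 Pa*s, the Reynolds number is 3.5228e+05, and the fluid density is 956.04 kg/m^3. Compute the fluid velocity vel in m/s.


vel = Re * mu / (rho * D)
vel = 3.5228e+05 * 0.00070920 / (956.04 * 0.27307)
vel = 0.95699 m/s


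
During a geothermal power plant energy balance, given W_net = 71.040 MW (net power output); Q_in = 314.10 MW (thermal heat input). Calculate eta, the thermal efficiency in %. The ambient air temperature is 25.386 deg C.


eta = W_net / Q_in * 100
eta = 71.040 / 314.10 * 100
eta = 22.617 %


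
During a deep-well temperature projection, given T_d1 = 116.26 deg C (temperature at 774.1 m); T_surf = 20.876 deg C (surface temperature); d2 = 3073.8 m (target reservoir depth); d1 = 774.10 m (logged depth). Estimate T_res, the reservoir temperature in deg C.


Step 1: grad = (T_d1 - T_surf)/d1 * 1000 = (116.26 - 20.876)/774.1 * 1000 = 123.2192 deg C/km
Step 2: T_res = T_surf + grad*d2/1000 = 20.876 + 123.2192*3073.8/1000 = 399.63 deg C
T_res = 399.63 deg C


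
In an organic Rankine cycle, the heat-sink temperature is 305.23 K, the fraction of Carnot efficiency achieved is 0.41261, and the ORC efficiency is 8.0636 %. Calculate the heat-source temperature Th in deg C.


Th = Tc / (1 - (eta_orc/100)/f)
Th = 305.23 / (1 - (8.0636/100)/0.41261)
Th = 379.3699 K
Convert to deg C: 379.3699 - 273.15 = 106.22 deg C
Th = 106.22 deg C


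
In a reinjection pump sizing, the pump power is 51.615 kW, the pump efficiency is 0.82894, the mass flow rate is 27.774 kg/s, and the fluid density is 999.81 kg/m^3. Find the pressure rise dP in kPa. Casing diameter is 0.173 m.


dP = P_pump * rho * eta / mdot
dP = 51.615 * 999.81 * 0.82894 / 27.774
dP = 1540.2 kPa


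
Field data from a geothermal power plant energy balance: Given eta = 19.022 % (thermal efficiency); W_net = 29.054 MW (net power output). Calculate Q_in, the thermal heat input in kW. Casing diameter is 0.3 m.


Q_in = W_net / (eta / 100)
Q_in = 29.054 / (19.022 / 100)
Q_in = 152.7389 MW
Convert: 152.7389 MW * 1000.0 = 1.5274e+05 kW
Q_in = 1.5274e+05 kW


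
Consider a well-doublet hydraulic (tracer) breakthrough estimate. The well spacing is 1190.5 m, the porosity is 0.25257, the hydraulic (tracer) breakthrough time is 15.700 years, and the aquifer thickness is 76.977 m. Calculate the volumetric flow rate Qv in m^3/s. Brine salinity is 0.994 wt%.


Qv = pi*hr*phi*L^2 / (3*t_bt*365.25*86400)
Qv = pi*76.977*0.25257*1190.5^2 / (3*15.700*365.25*86400)
Qv = 0.058241 m^3/s


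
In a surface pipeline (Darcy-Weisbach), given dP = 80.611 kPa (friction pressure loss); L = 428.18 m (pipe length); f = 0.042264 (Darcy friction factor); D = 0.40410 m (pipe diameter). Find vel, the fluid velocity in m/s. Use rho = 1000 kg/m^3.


vel = sqrt(dP*1000*2*D / (f*L*rho))
vel = sqrt(80.611*1000*2*0.40410 / (0.042264*428.18*1000))
vel = 1.8974 m/s


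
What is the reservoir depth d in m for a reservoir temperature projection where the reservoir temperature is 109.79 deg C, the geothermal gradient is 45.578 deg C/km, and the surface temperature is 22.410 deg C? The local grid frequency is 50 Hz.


d = (T_res - T_surf) / grad * 1000
d = (109.79 - 22.410) / 45.578 * 1000
d = 1917.2 m


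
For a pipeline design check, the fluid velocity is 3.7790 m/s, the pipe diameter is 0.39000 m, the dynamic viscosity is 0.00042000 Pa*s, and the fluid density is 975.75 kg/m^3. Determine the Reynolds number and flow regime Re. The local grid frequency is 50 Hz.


Step 1: Re = rho*vel*D/mu = 975.75*3.779*0.39/0.00042 = 3.4240e+06
Step 2: Re = 3.4240e+06 > 4000, so flow is turbulent.
Re = 3.4240e+06 (turbulent)


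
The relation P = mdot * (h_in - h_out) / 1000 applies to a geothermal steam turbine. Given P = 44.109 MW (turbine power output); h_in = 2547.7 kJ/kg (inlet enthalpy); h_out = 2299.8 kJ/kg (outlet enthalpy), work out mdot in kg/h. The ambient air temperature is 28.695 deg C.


mdot = P * 1000 / (h_in - h_out)
mdot = 44.109 * 1000 / (2547.7 - 2299.8)
mdot = 177.9306 kg/s
Convert: 177.9306 kg/s * 3600.0 = 6.4055e+05 kg/h
mdot = 6.4055e+05 kg/h


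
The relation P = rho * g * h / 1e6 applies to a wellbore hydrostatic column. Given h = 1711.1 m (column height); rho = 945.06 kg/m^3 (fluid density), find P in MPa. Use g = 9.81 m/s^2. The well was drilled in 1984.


P = rho * g * h / 1e6
P = 945.06 * 9.81 * 1711.1 / 1e6
P = 15.864 MPa


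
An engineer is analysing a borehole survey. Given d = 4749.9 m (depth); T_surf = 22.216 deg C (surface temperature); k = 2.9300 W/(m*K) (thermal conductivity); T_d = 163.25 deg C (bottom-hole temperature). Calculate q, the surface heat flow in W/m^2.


Step 1: grad = (T_d - T_surf)/d * 1000 = (163.25 - 22.216)/4749.9 * 1000 = 29.69199 deg C/km
Step 2: q = k * grad / 1000 = 2.93 * 29.69199 / 1000 = 0.086998 W/m^2
q = 0.086998 W/m^2


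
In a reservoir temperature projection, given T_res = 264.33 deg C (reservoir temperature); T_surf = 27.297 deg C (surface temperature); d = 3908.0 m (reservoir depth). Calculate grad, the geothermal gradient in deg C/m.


grad = (T_res - T_surf) / d * 1000
grad = (264.33 - 27.297) / 3908.0 * 1000
grad = 60.65328 deg C/km
Convert: 60.65328 deg C/km * 0.001 = 0.060653 deg C/m
grad = 0.060653 deg C/m


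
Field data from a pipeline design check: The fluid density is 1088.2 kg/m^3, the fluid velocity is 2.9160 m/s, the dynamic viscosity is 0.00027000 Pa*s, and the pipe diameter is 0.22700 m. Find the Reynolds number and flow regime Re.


Step 1: Re = rho*vel*D/mu = 1088.2*2.916*0.227/0.00027 = 2.6678e+06
Step 2: Re = 2.6678e+06 > 4000, so flow is turbulent.
Re = 2.6678e+06 (turbulent)


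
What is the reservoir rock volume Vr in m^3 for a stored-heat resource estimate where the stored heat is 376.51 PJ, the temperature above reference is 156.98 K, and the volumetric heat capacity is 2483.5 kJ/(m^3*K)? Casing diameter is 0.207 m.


Vr = Q_s * 1e12 / (rhoc * dT)
Vr = 376.51 * 1e12 / (2483.5 * 156.98)
Vr = 9.6576e+08 m^3


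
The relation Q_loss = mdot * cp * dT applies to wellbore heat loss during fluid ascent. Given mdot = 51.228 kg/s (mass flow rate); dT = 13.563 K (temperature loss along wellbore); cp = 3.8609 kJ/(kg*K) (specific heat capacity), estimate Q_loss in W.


Q_loss = mdot * cp * dT
Q_loss = 51.228 * 3.8609 * 13.563
Q_loss = 2682.574 kW
Convert: 2682.574 kW * 1000.0 = 2.6826e+06 W
Q_loss = 2.6826e+06 W


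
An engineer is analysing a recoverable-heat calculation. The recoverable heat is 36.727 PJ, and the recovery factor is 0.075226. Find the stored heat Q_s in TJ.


Q_s = Q_rec / RF
Q_s = 36.727 / 0.075226
Q_s = 488.2222 PJ
Convert: 488.2222 PJ * 1000.0 = 4.8822e+05 TJ
Q_s = 4.8822e+05 TJ


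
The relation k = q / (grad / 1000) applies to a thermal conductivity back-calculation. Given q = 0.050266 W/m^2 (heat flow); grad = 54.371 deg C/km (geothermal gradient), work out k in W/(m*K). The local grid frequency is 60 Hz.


k = q / (grad / 1000)
k = 0.050266 / (54.371 / 1000)
k = 0.92450 W/(m*K)


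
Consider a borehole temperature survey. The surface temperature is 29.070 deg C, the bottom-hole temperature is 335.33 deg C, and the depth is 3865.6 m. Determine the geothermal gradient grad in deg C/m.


grad = (T_d - T_surf) / d * 1000
grad = (335.33 - 29.070) / 3865.6 * 1000
grad = 79.22703 deg C/km
Convert: 79.22703 deg C/km * 0.001 = 0.079227 deg C/m
grad = 0.079227 deg C/m


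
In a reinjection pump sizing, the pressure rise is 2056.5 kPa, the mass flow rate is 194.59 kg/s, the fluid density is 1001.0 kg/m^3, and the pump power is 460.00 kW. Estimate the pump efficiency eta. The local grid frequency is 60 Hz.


eta = mdot * dP / (rho * P_pump)
eta = 194.59 * 2056.5 / (1001.0 * 460.00)
eta = 0.86908


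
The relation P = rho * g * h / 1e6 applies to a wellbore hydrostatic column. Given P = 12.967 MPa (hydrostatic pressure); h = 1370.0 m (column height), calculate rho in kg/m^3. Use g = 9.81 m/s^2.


rho = P * 1e6 / (g * h)
rho = 12.967 * 1e6 / (9.81 * 1370.0)
rho = 964.83 kg/m^3


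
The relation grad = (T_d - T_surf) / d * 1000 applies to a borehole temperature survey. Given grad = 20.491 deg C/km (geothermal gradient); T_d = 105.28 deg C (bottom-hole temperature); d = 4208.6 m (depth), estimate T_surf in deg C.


T_surf = T_d - grad * d / 1000
T_surf = 105.28 - 20.491 * 4208.6 / 1000
T_surf = 19.042 deg C


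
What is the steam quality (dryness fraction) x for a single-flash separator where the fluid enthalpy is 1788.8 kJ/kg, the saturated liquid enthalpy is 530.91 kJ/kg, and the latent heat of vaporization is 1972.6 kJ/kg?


x = (h - hf) / hfg
x = (1788.8 - 530.91) / 1972.6
x = 0.63768


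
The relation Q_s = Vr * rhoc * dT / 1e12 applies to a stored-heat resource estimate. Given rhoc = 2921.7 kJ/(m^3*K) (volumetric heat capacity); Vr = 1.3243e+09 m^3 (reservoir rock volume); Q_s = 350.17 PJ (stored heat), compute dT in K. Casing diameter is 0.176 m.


dT = Q_s * 1e12 / (Vr * rhoc)
dT = 350.17 * 1e12 / (1.3243e+09 * 2921.7)
dT = 90.502 K


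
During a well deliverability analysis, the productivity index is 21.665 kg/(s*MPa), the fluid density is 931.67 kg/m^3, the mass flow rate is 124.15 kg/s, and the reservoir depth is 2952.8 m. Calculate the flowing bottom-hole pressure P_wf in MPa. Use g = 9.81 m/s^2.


Step 1: P_i = rho*g*h/1e6 = 931.67*9.81*2952.8/1e6 = 26.98766 MPa
Step 2: P_wf = P_i - mdot/PI = 26.98766 - 124.15/21.665 = 21.257 MPa
P_wf = 21.257 MPa


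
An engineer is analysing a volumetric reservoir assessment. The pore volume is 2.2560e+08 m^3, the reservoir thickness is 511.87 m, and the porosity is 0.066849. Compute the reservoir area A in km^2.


A = Vp / (1e6 * hr * phi)
A = 2.2560e+08 / (1e6 * 511.87 * 0.066849)
A = 6.5930 km^2


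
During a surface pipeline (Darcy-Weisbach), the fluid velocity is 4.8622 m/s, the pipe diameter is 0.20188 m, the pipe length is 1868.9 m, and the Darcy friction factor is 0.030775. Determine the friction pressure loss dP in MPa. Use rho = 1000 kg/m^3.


dP = f * (L/D) * (rho*vel^2/2) / 1000
dP = 0.030775 * (1868.9/0.20188) * (1000*4.8622^2/2) / 1000
dP = 3367.646 kPa
Convert: 3367.646 kPa * 0.001 = 3.3676 MPa
dP = 3.3676 MPa


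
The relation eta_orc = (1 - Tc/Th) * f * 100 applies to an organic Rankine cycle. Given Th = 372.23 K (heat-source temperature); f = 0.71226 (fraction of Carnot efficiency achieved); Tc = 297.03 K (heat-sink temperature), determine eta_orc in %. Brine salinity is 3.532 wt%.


eta_orc = (1 - Tc/Th) * f * 100
eta_orc = (1 - 297.03/372.23) * 0.71226 * 100
eta_orc = 14.389 %


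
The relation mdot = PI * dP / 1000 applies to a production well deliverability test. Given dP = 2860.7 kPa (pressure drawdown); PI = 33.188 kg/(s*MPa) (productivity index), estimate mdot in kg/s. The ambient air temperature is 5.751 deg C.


mdot = PI * dP / 1000
mdot = 33.188 * 2860.7 / 1000
mdot = 94.941 kg/s


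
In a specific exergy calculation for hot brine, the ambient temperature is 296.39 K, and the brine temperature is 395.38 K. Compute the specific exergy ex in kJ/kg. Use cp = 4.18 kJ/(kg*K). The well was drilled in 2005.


ex = cp * ((T_b - T_0) - T_0 * ln(T_b/T_0))
ex = 4.18 * ((395.38 - 296.39) - 296.39 * ln(395.38/296.39))
ex = 56.760 kJ/kg


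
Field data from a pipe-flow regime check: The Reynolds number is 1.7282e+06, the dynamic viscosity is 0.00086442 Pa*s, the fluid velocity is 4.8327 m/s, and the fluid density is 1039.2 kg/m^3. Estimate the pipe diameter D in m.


D = Re * mu / (rho * vel)
D = 1.7282e+06 * 0.00086442 / (1039.2 * 4.8327)
D = 0.29746 m


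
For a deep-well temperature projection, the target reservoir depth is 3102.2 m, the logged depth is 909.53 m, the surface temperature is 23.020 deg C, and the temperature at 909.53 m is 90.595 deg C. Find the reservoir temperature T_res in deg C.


Step 1: grad = (T_d1 - T_surf)/d1 * 1000 = (90.595 - 23.02)/909.53 * 1000 = 74.29661 deg C/km
Step 2: T_res = T_surf + grad*d2/1000 = 23.02 + 74.29661*3102.2/1000 = 253.50 deg C
T_res = 253.50 deg C


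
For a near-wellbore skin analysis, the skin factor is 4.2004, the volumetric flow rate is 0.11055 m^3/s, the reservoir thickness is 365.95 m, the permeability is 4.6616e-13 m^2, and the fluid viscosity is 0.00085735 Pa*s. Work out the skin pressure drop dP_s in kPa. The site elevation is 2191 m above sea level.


dP_s = S * q * mu / (2*pi*k*hr) / 1000
dP_s = 4.2004 * 0.11055 * 0.00085735 / (2*pi*4.6616e-13*365.95) / 1000
dP_s = 371.42 kPa


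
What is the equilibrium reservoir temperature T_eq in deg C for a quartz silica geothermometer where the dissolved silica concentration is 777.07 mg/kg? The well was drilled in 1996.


T_eq = 1309 / (5.19 - log10(SiO2)) - 273.15
T_eq = 1309 / (5.19 - log10(777.07)) - 273.15
T_eq = 296.09 deg C


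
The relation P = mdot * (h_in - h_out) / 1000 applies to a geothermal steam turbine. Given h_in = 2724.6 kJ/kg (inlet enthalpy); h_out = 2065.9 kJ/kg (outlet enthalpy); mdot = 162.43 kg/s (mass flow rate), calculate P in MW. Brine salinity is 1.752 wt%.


P = mdot * (h_in - h_out) / 1000
P = 162.43 * (2724.6 - 2065.9) / 1000
P = 106.99 MW


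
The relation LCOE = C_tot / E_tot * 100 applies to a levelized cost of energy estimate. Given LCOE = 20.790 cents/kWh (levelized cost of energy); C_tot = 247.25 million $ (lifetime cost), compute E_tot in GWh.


E_tot = C_tot / LCOE * 100
E_tot = 247.25 / 20.790 * 100
E_tot = 1189.3 GWh


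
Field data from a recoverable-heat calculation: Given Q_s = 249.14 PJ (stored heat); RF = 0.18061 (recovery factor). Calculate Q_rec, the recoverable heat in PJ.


Q_rec = Q_s * RF
Q_rec = 249.14 * 0.18061
Q_rec = 44.997 PJ


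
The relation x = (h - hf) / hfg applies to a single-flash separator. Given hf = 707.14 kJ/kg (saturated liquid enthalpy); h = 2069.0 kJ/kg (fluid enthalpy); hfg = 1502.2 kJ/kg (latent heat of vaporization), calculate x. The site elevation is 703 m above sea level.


x = (h - hf) / hfg
x = (2069.0 - 707.14) / 1502.2
x = 0.90658


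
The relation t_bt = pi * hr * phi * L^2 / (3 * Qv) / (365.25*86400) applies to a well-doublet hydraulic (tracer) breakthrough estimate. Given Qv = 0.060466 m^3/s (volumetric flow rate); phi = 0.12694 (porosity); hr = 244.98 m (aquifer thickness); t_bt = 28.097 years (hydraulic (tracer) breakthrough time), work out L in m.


L = sqrt(t_bt*365.25*86400*3*Qv / (pi*hr*phi))
L = sqrt(28.097*365.25*86400*3*0.060466 / (pi*244.98*0.12694))
L = 1283.1 m


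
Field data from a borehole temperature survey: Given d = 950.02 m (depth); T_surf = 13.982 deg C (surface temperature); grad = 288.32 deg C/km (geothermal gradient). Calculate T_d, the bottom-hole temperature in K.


T_d = T_surf + grad * d / 1000
T_d = 13.982 + 288.32 * 950.02 / 1000
T_d = 287.8918 deg C
Convert to K: 287.8918 + 273.15 = 561.04 K
T_d = 561.04 K


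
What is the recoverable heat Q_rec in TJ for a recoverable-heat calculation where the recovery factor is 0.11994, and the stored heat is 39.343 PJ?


Q_rec = Q_s * RF
Q_rec = 39.343 * 0.11994
Q_rec = 4.718799 PJ
Convert: 4.718799 PJ * 1000.0 = 4718.8 TJ
Q_rec = 4718.8 TJ


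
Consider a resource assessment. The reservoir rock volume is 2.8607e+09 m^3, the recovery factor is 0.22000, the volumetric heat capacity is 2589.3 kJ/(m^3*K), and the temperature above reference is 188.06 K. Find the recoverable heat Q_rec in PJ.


Step 1: Q_s = Vr*rhoc*dT/1e12 = 2.8607e+09*2589.3*188.06/1e12 = 1393.000 PJ
Step 2: Q_rec = Q_s * RF = 1393.000 * 0.22 = 306.46 PJ
Q_rec = 306.46 PJ


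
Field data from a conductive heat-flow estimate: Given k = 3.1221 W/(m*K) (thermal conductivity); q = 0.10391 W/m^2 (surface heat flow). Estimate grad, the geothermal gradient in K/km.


grad = q * 1000 / k
grad = 0.10391 * 1000 / 3.1221
grad = 33.28209 deg C/km
Convert: 33.28209 deg C/km * 1.0 = 33.282 K/km
grad = 33.282 K/km


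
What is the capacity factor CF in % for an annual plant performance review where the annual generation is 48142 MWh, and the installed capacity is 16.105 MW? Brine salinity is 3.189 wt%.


CF = E_a / (cap * 8760) * 100
CF = 48142 / (16.105 * 8760) * 100
CF = 34.124 %


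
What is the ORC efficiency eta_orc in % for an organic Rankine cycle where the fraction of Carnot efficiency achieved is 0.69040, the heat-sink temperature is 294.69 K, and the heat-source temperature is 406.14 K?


eta_orc = (1 - Tc/Th) * f * 100
eta_orc = (1 - 294.69/406.14) * 0.69040 * 100
eta_orc = 18.945 %


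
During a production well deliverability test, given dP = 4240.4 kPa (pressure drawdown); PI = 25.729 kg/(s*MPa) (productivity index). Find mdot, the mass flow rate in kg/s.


mdot = PI * dP / 1000
mdot = 25.729 * 4240.4 / 1000
mdot = 109.10 kg/s


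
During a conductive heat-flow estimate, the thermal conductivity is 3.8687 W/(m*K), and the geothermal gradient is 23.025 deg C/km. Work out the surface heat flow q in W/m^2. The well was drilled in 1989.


q = k * grad / 1000
q = 3.8687 * 23.025 / 1000
q = 0.089077 W/m^2


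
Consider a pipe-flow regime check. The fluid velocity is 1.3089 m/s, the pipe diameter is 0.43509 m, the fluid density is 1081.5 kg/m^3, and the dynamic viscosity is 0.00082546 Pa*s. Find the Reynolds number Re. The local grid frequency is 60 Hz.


Re = rho * vel * D / mu
Re = 1081.5 * 1.3089 * 0.43509 / 0.00082546
Re = 7.4613e+05


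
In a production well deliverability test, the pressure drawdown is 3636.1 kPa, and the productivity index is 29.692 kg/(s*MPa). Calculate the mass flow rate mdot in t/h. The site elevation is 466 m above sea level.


mdot = PI * dP / 1000
mdot = 29.692 * 3636.1 / 1000
mdot = 107.9631 kg/s
Convert: 107.9631 kg/s * 3.6 = 388.67 t/h
mdot = 388.67 t/h


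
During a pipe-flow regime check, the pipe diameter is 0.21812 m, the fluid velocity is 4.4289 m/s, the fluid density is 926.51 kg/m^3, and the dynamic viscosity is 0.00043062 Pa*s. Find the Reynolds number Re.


Re = rho * vel * D / mu
Re = 926.51 * 4.4289 * 0.21812 / 0.00043062
Re = 2.0785e+06


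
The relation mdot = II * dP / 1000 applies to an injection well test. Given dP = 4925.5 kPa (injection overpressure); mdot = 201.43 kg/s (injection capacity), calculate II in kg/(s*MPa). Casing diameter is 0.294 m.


II = mdot * 1000 / dP
II = 201.43 * 1000 / 4925.5
II = 40.895 kg/(s*MPa)


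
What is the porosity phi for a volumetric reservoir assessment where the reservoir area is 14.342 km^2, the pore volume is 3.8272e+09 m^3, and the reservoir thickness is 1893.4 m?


phi = Vp / (A * 1e6 * hr)
phi = 3.8272e+09 / (14.342 * 1e6 * 1893.4)
phi = 0.14094


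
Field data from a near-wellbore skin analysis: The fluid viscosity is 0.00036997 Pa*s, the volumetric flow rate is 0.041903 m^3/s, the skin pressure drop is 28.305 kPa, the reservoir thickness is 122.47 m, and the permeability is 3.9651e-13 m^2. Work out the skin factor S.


S = dP_s * 1000 * 2*pi*k*hr / (q*mu)
S = 28.305 * 1000 * 2*pi*3.9651e-13*122.47 / (0.041903*0.00036997)
S = 0.55708


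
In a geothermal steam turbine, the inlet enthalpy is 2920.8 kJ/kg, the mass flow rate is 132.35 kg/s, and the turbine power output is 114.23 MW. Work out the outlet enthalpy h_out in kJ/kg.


h_out = h_in - P * 1000 / mdot
h_out = 2920.8 - 114.23 * 1000 / 132.35
h_out = 2057.7 kJ/kg


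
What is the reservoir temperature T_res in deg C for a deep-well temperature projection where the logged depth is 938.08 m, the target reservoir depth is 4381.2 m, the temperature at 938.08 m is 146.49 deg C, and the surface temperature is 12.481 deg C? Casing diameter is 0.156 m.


Step 1: grad = (T_d1 - T_surf)/d1 * 1000 = (146.49 - 12.481)/938.08 * 1000 = 142.8546 deg C/km
Step 2: T_res = T_surf + grad*d2/1000 = 12.481 + 142.8546*4381.2/1000 = 638.36 deg C
T_res = 638.36 deg C


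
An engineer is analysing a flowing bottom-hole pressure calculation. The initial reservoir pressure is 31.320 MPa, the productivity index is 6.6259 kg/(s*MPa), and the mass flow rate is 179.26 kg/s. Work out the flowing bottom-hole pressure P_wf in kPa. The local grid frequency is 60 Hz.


P_wf = P_i - mdot / PI
P_wf = 31.320 - 179.26 / 6.6259
P_wf = 4.265562 MPa
Convert: 4.265562 MPa * 1000.0 = 4265.6 kPa
P_wf = 4265.6 kPa


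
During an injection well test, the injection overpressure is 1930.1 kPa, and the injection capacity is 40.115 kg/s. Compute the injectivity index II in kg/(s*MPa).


II = mdot * 1000 / dP
II = 40.115 * 1000 / 1930.1
II = 20.784 kg/(s*MPa)


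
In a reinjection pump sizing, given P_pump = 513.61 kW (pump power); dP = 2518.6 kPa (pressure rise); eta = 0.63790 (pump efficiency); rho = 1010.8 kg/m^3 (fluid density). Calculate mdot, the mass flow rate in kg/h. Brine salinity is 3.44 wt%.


mdot = P_pump * rho * eta / dP
mdot = 513.61 * 1010.8 * 0.63790 / 2518.6
mdot = 131.4898 kg/s
Convert: 131.4898 kg/s * 3600.0 = 4.7336e+05 kg/h
mdot = 4.7336e+05 kg/h


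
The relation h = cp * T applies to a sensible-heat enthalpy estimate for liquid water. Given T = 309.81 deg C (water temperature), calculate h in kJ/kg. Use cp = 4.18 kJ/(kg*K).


h = cp * T
h = 4.18 * 309.81
h = 1295.0 kJ/kg


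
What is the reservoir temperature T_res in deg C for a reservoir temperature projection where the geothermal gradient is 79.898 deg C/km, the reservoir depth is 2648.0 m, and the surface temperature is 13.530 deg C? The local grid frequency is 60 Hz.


T_res = T_surf + grad * d / 1000
T_res = 13.530 + 79.898 * 2648.0 / 1000
T_res = 225.10 deg C


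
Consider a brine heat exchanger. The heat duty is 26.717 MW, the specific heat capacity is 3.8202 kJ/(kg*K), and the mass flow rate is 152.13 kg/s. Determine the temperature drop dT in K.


dT = Q * 1000 / (mdot * cp)
dT = 26.717 * 1000 / (152.13 * 3.8202)
dT = 45.971 K


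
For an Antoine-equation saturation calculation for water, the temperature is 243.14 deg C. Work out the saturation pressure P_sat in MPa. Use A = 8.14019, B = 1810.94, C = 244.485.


P_sat = 10^(A - B/(C + T)) / 760 * 0.101325
P_sat = 10^(8.14019 - 1810.94/(244.485 + 243.14)) / 760 * 0.101325
P_sat = 3.5587 MPa


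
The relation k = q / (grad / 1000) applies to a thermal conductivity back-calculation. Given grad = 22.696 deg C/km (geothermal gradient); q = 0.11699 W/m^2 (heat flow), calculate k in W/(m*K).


k = q / (grad / 1000)
k = 0.11699 / (22.696 / 1000)
k = 5.1547 W/(m*K)


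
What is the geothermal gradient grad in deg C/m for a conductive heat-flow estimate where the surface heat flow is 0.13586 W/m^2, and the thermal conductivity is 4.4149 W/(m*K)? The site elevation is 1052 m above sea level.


grad = q * 1000 / k
grad = 0.13586 * 1000 / 4.4149
grad = 30.77306 deg C/km
Convert: 30.77306 deg C/km * 0.001 = 0.030773 deg C/m
grad = 0.030773 deg C/m


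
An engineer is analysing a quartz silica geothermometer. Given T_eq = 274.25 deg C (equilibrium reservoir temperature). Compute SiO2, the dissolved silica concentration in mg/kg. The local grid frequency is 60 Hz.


SiO2 = 10^(5.19 - 1309/(T_eq + 273.15))
SiO2 = 10^(5.19 - 1309/(274.25 + 273.15))
SiO2 = 629.07 mg/kg


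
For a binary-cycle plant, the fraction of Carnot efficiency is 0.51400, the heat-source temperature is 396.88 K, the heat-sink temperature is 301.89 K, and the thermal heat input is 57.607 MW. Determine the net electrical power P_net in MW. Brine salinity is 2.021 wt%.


Step 1: eta = (1 - Tc/Th)*f = (1 - 301.89/396.88)*0.514 = 0.1230217
Step 2: P_net = eta * Q_in = 0.1230217 * 57.607 = 7.0869 MW
P_net = 7.0869 MW


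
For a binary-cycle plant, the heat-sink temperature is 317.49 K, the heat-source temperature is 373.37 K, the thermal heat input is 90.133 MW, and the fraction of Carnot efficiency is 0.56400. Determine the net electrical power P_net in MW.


Step 1: eta = (1 - Tc/Th)*f = (1 - 317.49/373.37)*0.564 = 0.08441042
Step 2: P_net = eta * Q_in = 0.08441042 * 90.133 = 7.6082 MW
P_net = 7.6082 MW


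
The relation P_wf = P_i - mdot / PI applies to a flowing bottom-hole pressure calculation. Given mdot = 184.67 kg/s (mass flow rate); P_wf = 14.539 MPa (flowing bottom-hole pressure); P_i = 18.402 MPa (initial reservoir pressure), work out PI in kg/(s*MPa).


PI = mdot / (P_i - P_wf)
PI = 184.67 / (18.402 - 14.539)
PI = 47.805 kg/(s*MPa)


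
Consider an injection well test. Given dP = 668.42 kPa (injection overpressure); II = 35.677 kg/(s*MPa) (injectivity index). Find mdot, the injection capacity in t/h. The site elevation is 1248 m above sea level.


mdot = II * dP / 1000
mdot = 35.677 * 668.42 / 1000
mdot = 23.84722 kg/s
Convert: 23.84722 kg/s * 3.6 = 85.850 t/h
mdot = 85.850 t/h


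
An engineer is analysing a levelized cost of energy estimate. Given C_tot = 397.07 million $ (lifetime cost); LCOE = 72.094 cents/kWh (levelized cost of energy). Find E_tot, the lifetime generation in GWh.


E_tot = C_tot / LCOE * 100
E_tot = 397.07 / 72.094 * 100
E_tot = 550.77 GWh


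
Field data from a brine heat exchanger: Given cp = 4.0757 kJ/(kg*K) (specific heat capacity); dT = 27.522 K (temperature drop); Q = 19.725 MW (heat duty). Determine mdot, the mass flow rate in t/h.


mdot = Q * 1000 / (cp * dT)
mdot = 19.725 * 1000 / (4.0757 * 27.522)
mdot = 175.8469 kg/s
Convert: 175.8469 kg/s * 3.6 = 633.05 t/h
mdot = 633.05 t/h


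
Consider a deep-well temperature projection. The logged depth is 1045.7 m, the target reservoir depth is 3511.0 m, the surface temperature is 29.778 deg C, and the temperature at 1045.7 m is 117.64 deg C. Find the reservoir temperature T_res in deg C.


Step 1: grad = (T_d1 - T_surf)/d1 * 1000 = (117.64 - 29.778)/1045.7 * 1000 = 84.02219 deg C/km
Step 2: T_res = T_surf + grad*d2/1000 = 29.778 + 84.02219*3511.0/1000 = 324.78 deg C
T_res = 324.78 deg C


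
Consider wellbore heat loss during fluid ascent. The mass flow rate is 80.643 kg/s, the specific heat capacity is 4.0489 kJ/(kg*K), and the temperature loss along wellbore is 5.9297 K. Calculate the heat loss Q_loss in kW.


Q_loss = mdot * cp * dT
Q_loss = 80.643 * 4.0489 * 5.9297
Q_loss = 1936.1 kW


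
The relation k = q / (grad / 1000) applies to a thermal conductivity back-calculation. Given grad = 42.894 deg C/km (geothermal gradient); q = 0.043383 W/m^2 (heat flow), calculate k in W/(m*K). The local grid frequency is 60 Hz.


k = q / (grad / 1000)
k = 0.043383 / (42.894 / 1000)
k = 1.0114 W/(m*K)


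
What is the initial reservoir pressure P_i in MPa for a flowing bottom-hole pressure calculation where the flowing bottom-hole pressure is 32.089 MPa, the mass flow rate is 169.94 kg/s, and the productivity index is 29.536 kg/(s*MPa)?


P_i = P_wf + mdot / PI
P_i = 32.089 + 169.94 / 29.536
P_i = 37.843 MPa


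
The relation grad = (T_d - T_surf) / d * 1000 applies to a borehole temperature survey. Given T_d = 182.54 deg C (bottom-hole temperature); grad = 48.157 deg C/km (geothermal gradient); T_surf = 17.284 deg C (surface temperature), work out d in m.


d = (T_d - T_surf) / grad * 1000
d = (182.54 - 17.284) / 48.157 * 1000
d = 3431.6 m


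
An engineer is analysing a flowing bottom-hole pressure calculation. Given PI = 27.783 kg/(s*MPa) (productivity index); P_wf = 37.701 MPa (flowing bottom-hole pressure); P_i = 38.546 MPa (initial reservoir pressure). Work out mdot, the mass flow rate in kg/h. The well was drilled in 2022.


mdot = (P_i - P_wf) * PI
mdot = (38.546 - 37.701) * 27.783
mdot = 23.47663 kg/s
Convert: 23.47663 kg/s * 3600.0 = 84516 kg/h
mdot = 84516 kg/h


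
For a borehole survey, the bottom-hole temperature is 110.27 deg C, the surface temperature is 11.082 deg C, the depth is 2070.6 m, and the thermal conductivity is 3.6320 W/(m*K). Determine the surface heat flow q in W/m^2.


Step 1: grad = (T_d - T_surf)/d * 1000 = (110.27 - 11.082)/2070.6 * 1000 = 47.90302 deg C/km
Step 2: q = k * grad / 1000 = 3.632 * 47.90302 / 1000 = 0.17398 W/m^2
q = 0.17398 W/m^2


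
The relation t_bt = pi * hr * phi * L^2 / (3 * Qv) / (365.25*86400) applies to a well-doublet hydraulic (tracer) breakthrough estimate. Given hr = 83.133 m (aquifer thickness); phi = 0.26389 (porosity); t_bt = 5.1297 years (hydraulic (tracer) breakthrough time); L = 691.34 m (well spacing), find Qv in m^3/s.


Qv = pi*hr*phi*L^2 / (3*t_bt*365.25*86400)
Qv = pi*83.133*0.26389*691.34^2 / (3*5.1297*365.25*86400)
Qv = 0.067829 m^3/s


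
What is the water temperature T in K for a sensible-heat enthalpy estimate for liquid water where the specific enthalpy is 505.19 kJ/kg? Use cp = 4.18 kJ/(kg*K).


T = h / cp
T = 505.19 / 4.18
T = 120.8589 deg C
Convert to K: 120.8589 + 273.15 = 394.01 K
T = 394.01 K


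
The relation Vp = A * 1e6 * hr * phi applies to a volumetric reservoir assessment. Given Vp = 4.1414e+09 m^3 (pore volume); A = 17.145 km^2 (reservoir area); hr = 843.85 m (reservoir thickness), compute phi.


phi = Vp / (A * 1e6 * hr)
phi = 4.1414e+09 / (17.145 * 1e6 * 843.85)
phi = 0.28625


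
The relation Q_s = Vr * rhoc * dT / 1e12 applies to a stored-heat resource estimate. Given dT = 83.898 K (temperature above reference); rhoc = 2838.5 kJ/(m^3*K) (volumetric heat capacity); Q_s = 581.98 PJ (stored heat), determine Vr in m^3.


Vr = Q_s * 1e12 / (rhoc * dT)
Vr = 581.98 * 1e12 / (2838.5 * 83.898)
Vr = 2.4438e+09 m^3


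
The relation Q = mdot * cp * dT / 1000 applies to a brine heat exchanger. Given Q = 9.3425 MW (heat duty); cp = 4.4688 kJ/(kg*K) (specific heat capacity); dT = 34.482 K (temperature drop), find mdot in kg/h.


mdot = Q * 1000 / (cp * dT)
mdot = 9.3425 * 1000 / (4.4688 * 34.482)
mdot = 60.62891 kg/s
Convert: 60.62891 kg/s * 3600.0 = 2.1826e+05 kg/h
mdot = 2.1826e+05 kg/h


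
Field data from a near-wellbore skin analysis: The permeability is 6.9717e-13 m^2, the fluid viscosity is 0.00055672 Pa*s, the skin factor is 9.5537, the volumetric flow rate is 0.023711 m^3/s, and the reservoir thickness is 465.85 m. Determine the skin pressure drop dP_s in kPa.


dP_s = S * q * mu / (2*pi*k*hr) / 1000
dP_s = 9.5537 * 0.023711 * 0.00055672 / (2*pi*6.9717e-13*465.85) / 1000
dP_s = 61.801 kPa


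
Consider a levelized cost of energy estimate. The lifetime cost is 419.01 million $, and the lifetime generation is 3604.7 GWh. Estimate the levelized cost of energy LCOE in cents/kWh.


LCOE = C_tot / E_tot * 100
LCOE = 419.01 / 3604.7 * 100
LCOE = 11.624 cents/kWh


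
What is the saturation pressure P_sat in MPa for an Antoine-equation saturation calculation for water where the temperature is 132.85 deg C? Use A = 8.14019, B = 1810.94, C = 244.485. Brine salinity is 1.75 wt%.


P_sat = 10^(A - B/(C + T)) / 760 * 0.101325
P_sat = 10^(8.14019 - 1810.94/(244.485 + 132.85)) / 760 * 0.101325
P_sat = 0.29228 MPa


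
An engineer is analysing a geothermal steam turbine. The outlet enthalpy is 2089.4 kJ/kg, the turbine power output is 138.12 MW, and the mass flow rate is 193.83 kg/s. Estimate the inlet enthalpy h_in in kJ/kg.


h_in = h_out + P * 1000 / mdot
h_in = 2089.4 + 138.12 * 1000 / 193.83
h_in = 2802.0 kJ/kg


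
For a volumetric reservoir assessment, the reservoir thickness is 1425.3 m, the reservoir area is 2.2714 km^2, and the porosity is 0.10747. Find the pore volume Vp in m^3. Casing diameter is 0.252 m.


Vp = A * 1e6 * hr * phi
Vp = 2.2714 * 1e6 * 1425.3 * 0.10747
Vp = 3.4793e+08 m^3


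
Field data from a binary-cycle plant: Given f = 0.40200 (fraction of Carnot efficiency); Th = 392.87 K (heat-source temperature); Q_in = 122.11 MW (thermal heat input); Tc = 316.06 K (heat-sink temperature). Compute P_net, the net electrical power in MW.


Step 1: eta = (1 - Tc/Th)*f = (1 - 316.06/392.87)*0.402 = 0.07859501
Step 2: P_net = eta * Q_in = 0.07859501 * 122.11 = 9.5972 MW
P_net = 9.5972 MW


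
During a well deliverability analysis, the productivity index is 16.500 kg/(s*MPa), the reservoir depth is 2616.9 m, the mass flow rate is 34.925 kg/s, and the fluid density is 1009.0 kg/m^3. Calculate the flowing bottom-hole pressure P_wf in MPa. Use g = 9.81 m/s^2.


Step 1: P_i = rho*g*h/1e6 = 1009.0*9.81*2616.9/1e6 = 25.90284 MPa
Step 2: P_wf = P_i - mdot/PI = 25.90284 - 34.925/16.5 = 23.786 MPa
P_wf = 23.786 MPa


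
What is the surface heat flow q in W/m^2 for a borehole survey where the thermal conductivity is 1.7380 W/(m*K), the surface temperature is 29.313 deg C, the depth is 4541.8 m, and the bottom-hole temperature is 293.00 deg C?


Step 1: grad = (T_d - T_surf)/d * 1000 = (293.0 - 29.313)/4541.8 * 1000 = 58.05782 deg C/km
Step 2: q = k * grad / 1000 = 1.738 * 58.05782 / 1000 = 0.10090 W/m^2
q = 0.10090 W/m^2


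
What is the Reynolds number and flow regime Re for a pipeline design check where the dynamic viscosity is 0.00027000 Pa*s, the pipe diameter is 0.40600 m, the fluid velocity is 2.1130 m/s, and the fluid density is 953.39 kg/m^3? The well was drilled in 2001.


Step 1: Re = rho*vel*D/mu = 953.39*2.113*0.406/0.00027 = 3.0292e+06
Step 2: Re = 3.0292e+06 > 4000, so flow is turbulent.
Re = 3.0292e+06 (turbulent)


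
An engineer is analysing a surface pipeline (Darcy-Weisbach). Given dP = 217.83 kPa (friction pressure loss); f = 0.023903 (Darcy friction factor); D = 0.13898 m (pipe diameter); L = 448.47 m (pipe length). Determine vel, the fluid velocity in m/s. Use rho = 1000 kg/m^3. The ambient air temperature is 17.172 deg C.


vel = sqrt(dP*1000*2*D / (f*L*rho))
vel = sqrt(217.83*1000*2*0.13898 / (0.023903*448.47*1000))
vel = 2.3766 m/s


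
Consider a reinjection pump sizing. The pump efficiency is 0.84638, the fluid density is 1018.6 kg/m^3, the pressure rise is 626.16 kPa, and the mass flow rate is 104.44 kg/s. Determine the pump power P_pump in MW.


P_pump = mdot * dP / (rho * eta)
P_pump = 104.44 * 626.16 / (1018.6 * 0.84638)
P_pump = 75.85481 kW
Convert: 75.85481 kW * 0.001 = 0.075855 MW
P_pump = 0.075855 MW
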